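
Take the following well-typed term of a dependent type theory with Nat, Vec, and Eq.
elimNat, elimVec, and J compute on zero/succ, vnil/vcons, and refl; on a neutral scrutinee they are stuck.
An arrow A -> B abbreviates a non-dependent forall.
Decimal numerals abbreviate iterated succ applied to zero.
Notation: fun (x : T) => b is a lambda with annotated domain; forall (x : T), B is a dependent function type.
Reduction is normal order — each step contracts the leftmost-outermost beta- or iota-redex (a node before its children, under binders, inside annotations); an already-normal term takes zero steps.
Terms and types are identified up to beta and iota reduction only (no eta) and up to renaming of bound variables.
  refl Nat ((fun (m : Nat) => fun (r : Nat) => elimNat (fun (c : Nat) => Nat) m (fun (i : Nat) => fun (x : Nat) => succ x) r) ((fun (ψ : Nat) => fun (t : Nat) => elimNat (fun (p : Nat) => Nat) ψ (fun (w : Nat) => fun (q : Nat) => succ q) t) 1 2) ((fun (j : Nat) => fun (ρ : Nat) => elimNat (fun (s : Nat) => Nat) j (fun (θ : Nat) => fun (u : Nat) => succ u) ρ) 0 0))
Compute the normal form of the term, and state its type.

reduced normal form:
  refl Nat 3
type:
  Eq Nat 3 3


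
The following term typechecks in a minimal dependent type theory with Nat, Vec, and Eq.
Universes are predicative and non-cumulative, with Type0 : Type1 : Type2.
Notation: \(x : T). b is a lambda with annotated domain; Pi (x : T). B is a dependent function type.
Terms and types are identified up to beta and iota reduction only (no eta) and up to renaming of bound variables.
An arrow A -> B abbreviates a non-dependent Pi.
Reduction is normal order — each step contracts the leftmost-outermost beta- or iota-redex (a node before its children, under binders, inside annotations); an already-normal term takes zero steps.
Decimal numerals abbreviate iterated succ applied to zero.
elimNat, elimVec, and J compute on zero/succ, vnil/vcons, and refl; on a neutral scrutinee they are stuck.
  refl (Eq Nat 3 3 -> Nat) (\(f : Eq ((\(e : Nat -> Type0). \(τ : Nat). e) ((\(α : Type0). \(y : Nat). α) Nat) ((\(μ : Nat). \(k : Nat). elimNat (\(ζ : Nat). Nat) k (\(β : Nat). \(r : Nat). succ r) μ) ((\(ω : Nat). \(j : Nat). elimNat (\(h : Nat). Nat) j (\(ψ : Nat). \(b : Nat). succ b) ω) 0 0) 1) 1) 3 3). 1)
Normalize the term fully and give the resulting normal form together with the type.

reduced normal form:
  refl (Eq Nat 3 3 -> Nat) (\(f : Eq Nat 3 3). 1)
type:
  Eq (Eq Nat 3 3 -> Nat) (\(f : Eq Nat 3 3). 1) (\(e : Eq Nat 3 3). 1)
observation: reduction starts at a beta-redex, and 4 normal-order steps reach the normal form.


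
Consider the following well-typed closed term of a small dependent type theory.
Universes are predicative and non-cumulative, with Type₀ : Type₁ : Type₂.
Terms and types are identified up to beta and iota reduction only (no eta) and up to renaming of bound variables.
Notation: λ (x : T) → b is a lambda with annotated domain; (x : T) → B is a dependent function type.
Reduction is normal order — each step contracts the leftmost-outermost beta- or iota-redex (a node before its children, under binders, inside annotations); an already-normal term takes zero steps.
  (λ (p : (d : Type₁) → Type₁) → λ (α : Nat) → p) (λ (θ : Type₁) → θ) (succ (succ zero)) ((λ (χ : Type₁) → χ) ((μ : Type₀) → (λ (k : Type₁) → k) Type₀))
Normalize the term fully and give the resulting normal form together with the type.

resulting normal form:
  (p : Type₀) → Type₀
inferred type:
  Type₁
observation: 5 normal-order steps normalize the term, beginning with a beta-redex.


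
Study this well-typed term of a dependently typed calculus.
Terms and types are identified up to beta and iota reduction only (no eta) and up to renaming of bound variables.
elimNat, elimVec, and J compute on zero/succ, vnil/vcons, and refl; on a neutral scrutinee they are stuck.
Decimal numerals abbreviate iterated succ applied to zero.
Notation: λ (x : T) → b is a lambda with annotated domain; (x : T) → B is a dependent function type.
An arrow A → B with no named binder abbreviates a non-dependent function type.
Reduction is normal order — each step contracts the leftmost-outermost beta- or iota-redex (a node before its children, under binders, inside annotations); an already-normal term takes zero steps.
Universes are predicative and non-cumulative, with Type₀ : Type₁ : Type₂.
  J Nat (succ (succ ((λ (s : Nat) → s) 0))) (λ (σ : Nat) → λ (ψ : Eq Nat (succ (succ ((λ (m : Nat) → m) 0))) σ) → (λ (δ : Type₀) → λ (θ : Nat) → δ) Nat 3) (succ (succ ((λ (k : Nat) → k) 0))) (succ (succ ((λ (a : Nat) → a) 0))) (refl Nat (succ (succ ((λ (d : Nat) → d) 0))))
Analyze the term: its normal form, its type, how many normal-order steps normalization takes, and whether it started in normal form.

reduced normal form:
  2
type:
  Nat
normal-order step count: 2
started in normal form: no
first contracted redex: a J iota-redex


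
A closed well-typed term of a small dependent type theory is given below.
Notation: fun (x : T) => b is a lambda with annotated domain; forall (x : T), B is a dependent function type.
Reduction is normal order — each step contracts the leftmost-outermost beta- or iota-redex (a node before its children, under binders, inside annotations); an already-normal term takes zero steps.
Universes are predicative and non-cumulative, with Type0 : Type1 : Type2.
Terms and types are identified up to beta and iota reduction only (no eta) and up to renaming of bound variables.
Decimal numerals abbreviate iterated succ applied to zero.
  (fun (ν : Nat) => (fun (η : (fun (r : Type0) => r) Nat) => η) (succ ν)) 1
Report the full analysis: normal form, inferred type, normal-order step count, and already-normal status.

resulting normal form:
  2
type:
  Nat
steps to reach normal form (normal order): 2
started in normal form: no
first contracted redex: a beta-redex


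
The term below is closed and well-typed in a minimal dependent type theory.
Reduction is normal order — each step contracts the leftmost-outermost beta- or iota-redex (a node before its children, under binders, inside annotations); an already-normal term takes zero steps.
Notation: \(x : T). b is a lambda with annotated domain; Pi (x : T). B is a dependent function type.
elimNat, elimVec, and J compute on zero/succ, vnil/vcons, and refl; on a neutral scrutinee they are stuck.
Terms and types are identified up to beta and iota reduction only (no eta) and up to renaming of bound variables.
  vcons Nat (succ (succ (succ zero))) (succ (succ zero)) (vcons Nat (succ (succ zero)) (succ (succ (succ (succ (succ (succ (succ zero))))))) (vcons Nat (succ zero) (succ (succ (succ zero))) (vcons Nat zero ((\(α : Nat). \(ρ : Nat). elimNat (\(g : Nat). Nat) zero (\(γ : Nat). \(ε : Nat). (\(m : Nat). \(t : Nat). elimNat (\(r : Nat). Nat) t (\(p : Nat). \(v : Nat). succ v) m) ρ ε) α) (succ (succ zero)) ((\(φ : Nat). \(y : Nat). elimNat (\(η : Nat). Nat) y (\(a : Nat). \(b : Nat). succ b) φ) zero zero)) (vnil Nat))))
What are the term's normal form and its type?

reduced normal form:
  vcons Nat (succ (succ (succ zero))) (succ (succ zero)) (vcons Nat (succ (succ zero)) (succ (succ (succ (succ (succ (succ (succ zero))))))) (vcons Nat (succ zero) (succ (succ (succ zero))) (vcons Nat zero zero (vnil Nat))))
type:
  Vec Nat (succ (succ (succ (succ zero))))


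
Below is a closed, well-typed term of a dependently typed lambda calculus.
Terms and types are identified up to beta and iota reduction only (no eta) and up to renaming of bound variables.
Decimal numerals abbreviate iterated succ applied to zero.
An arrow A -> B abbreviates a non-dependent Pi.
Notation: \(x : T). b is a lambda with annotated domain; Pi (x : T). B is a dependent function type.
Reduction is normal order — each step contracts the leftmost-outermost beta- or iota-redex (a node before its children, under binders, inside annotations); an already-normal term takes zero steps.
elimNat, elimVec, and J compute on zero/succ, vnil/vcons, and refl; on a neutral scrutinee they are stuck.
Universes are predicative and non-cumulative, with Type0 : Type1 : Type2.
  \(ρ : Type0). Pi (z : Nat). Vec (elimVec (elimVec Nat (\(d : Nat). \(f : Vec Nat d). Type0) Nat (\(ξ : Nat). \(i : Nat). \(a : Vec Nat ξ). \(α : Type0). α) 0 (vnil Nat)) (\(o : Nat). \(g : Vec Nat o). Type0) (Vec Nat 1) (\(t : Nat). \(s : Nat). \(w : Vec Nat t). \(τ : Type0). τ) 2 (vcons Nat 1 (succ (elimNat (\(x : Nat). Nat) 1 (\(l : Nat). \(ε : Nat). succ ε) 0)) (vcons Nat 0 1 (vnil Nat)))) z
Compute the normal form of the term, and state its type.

normal form:
  \(ρ : Type0). Pi (z : Nat). Vec (Vec Nat 1) z
the term's type:
  Type0 -> Type0


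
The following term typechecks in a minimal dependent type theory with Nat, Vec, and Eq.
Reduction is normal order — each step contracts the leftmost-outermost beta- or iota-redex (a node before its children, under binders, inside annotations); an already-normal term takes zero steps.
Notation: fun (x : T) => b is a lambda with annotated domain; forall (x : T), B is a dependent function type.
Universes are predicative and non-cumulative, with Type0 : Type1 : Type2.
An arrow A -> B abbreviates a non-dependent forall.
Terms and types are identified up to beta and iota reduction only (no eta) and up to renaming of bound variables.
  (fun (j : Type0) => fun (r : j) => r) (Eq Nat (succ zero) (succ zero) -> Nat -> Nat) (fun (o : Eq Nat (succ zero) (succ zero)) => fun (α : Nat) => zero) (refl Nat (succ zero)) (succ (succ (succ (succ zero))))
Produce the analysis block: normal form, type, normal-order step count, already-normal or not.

reduced normal form:
  zero
type:
  Nat
steps to reach normal form (normal order): 4
term was already normal: no
first contracted redex: a beta-redex


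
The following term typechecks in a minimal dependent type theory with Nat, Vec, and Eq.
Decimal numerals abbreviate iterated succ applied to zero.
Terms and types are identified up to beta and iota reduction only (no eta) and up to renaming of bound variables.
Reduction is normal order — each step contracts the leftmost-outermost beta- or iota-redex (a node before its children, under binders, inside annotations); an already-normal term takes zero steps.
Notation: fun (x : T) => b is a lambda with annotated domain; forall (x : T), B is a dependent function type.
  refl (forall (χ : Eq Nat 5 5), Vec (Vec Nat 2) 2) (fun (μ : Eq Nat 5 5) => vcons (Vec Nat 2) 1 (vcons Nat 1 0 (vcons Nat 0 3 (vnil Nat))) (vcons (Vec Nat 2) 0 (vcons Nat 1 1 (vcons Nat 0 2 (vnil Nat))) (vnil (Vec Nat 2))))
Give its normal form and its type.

reduced normal form:
  refl (forall (χ : Eq Nat 5 5), Vec (Vec Nat 2) 2) (fun (μ : Eq Nat 5 5) => vcons (Vec Nat 2) 1 (vcons Nat 1 0 (vcons Nat 0 3 (vnil Nat))) (vcons (Vec Nat 2) 0 (vcons Nat 1 1 (vcons Nat 0 2 (vnil Nat))) (vnil (Vec Nat 2))))
type:
  Eq (forall (χ : Eq Nat 5 5), Vec (Vec Nat 2) 2) (fun (μ : Eq Nat 5 5) => vcons (Vec Nat 2) 1 (vcons Nat 1 0 (vcons Nat 0 3 (vnil Nat))) (vcons (Vec Nat 2) 0 (vcons Nat 1 1 (vcons Nat 0 2 (vnil Nat))) (vnil (Vec Nat 2)))) (fun (δ : Eq Nat 5 5) => vcons (Vec Nat 2) 1 (vcons Nat 1 0 (vcons Nat 0 3 (vnil Nat))) (vcons (Vec Nat 2) 0 (vcons Nat 1 1 (vcons Nat 0 2 (vnil Nat))) (vnil (Vec Nat 2))))
observation: no redex remains anywhere in the term; it is its own normal form.


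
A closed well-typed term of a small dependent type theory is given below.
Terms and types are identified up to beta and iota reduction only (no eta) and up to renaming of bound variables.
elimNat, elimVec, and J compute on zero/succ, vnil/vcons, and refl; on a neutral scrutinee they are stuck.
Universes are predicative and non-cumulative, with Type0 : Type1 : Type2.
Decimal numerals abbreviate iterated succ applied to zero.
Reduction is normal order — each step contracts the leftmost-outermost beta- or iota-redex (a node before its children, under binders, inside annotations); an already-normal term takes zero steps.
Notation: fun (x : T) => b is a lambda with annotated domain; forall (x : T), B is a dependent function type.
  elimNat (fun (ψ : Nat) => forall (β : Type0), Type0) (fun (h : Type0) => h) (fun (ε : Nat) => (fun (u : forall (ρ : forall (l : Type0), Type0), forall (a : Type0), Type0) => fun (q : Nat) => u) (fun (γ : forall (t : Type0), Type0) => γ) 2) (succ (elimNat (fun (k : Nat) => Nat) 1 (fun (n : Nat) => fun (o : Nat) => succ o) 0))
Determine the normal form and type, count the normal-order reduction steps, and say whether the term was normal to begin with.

resulting normal form:
  fun (ψ : Type0) => ψ
the term's type:
  forall (ψ : Type0), Type0
reduction steps (normal order): 12
started in normal form: no
first redex: an elimNat iota-redex


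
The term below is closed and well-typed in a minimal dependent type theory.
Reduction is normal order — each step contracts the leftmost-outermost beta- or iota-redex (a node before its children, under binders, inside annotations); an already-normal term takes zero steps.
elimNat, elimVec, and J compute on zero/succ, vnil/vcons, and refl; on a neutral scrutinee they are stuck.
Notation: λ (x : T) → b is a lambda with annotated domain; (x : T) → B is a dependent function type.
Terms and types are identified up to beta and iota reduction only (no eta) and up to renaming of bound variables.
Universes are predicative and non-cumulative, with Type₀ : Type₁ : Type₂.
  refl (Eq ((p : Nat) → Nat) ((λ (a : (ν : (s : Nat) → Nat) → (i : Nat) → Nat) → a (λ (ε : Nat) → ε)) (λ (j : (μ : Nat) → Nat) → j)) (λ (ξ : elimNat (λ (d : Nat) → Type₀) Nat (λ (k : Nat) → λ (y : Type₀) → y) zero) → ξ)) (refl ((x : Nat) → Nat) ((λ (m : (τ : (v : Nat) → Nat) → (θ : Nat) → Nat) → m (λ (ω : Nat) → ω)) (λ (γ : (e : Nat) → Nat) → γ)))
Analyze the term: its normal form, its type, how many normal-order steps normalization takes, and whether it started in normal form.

reduced normal form:
  refl (Eq ((p : Nat) → Nat) (λ (a : Nat) → a) (λ (ν : Nat) → ν)) (refl ((s : Nat) → Nat) (λ (i : Nat) → i))
type:
  Eq (Eq ((p : Nat) → Nat) (λ (a : Nat) → a) (λ (ν : Nat) → ν)) (refl ((s : Nat) → Nat) (λ (i : Nat) → i)) (refl ((ε : Nat) → Nat) (λ (j : Nat) → j))
steps to reach normal form (normal order): 5
term was already normal: no
first contracted redex: a beta-redex


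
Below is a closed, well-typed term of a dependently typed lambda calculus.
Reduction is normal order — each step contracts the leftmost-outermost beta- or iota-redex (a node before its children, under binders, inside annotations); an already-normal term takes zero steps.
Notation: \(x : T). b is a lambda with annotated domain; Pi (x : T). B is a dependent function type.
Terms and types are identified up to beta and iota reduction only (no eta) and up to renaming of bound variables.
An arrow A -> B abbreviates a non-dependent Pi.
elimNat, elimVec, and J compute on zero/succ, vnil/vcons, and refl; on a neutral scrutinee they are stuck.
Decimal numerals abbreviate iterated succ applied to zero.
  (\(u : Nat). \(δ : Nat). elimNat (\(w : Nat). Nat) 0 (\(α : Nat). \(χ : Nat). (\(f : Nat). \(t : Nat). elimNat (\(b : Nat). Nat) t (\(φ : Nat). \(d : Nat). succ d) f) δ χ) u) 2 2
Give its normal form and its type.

resulting normal form:
  4
type:
  Nat


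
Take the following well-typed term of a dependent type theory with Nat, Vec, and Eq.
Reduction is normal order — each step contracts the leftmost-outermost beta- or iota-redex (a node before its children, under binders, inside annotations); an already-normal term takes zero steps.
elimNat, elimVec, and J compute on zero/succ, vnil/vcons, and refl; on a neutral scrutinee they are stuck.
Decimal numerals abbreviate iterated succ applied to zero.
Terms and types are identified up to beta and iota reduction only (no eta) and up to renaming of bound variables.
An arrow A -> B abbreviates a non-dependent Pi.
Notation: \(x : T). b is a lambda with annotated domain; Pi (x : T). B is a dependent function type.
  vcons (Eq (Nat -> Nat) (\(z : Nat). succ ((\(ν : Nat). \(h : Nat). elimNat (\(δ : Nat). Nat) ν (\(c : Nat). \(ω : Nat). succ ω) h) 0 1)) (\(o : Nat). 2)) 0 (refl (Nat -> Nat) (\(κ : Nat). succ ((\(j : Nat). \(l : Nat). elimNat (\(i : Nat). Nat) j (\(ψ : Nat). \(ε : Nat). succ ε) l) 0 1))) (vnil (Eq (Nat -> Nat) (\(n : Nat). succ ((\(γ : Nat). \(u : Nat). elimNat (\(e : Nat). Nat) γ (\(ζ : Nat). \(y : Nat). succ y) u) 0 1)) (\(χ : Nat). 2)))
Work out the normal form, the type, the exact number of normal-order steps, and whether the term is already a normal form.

reduced normal form:
  vcons (Eq (Nat -> Nat) (\(z : Nat). 2) (\(ν : Nat). 2)) 0 (refl (Nat -> Nat) (\(h : Nat). 2)) (vnil (Eq (Nat -> Nat) (\(δ : Nat). 2) (\(c : Nat). 2)))
type:
  Vec (Eq (Nat -> Nat) (\(z : Nat). 2) (\(ν : Nat). 2)) 1
reduction steps (normal order): 18
already normal: no
first contracted redex: a beta-redex


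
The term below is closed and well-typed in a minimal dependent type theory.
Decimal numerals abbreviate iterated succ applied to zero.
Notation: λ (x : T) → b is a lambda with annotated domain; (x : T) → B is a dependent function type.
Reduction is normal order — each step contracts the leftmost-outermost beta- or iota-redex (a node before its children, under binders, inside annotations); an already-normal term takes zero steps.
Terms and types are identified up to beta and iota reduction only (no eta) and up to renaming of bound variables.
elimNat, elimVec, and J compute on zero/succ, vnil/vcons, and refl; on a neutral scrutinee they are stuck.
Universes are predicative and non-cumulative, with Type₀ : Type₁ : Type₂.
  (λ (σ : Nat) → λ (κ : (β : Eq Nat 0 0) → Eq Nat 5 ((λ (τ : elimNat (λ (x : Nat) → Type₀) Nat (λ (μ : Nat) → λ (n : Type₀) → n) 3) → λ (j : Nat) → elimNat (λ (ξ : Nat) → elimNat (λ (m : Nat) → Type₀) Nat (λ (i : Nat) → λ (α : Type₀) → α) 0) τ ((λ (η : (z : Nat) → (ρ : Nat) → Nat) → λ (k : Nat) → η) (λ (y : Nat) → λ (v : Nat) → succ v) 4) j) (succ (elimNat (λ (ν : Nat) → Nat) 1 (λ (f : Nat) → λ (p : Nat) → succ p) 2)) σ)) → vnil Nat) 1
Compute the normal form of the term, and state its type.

resulting normal form:
  λ (σ : (κ : Eq Nat 0 0) → Eq Nat 5 5) → vnil Nat
type:
  (σ : (κ : Eq Nat 0 0) → Eq Nat 5 5) → Vec Nat 0
observation: contracting a beta-redex first, the term normalizes in 16 steps.


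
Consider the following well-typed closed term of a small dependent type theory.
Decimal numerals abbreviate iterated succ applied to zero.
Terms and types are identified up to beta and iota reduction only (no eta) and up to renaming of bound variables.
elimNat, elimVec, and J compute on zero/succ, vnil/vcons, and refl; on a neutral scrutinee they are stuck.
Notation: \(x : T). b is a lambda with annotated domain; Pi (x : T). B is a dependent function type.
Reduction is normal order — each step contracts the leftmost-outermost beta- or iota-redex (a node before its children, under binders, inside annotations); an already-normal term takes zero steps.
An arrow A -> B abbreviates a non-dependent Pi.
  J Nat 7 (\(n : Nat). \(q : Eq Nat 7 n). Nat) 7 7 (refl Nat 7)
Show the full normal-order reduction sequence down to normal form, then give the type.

normal-order reduction:
  J Nat 7 (\(n : Nat). \(q : Eq Nat 7 n). Nat) 7 7 (refl Nat 7)
  ~> 7
the term's type:
  Nat


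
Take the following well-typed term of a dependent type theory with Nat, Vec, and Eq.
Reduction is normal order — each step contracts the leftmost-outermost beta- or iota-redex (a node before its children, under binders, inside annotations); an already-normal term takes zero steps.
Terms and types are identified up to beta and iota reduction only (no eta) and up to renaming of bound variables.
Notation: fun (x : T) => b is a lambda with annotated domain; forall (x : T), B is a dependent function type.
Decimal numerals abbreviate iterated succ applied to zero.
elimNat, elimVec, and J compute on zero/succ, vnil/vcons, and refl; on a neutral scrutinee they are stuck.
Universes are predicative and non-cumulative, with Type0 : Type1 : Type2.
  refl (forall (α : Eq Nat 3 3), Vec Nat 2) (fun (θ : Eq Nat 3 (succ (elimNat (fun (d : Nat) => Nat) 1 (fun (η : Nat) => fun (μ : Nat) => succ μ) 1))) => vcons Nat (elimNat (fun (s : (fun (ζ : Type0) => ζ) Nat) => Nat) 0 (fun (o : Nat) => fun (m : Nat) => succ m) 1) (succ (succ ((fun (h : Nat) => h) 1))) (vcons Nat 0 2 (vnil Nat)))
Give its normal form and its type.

resulting normal form:
  refl (forall (α : Eq Nat 3 3), Vec Nat 2) (fun (θ : Eq Nat 3 3) => vcons Nat 1 3 (vcons Nat 0 2 (vnil Nat)))
the term's type:
  Eq (forall (α : Eq Nat 3 3), Vec Nat 2) (fun (θ : Eq Nat 3 3) => vcons Nat 1 3 (vcons Nat 0 2 (vnil Nat))) (fun (d : Eq Nat 3 3) => vcons Nat 1 3 (vcons Nat 0 2 (vnil Nat)))


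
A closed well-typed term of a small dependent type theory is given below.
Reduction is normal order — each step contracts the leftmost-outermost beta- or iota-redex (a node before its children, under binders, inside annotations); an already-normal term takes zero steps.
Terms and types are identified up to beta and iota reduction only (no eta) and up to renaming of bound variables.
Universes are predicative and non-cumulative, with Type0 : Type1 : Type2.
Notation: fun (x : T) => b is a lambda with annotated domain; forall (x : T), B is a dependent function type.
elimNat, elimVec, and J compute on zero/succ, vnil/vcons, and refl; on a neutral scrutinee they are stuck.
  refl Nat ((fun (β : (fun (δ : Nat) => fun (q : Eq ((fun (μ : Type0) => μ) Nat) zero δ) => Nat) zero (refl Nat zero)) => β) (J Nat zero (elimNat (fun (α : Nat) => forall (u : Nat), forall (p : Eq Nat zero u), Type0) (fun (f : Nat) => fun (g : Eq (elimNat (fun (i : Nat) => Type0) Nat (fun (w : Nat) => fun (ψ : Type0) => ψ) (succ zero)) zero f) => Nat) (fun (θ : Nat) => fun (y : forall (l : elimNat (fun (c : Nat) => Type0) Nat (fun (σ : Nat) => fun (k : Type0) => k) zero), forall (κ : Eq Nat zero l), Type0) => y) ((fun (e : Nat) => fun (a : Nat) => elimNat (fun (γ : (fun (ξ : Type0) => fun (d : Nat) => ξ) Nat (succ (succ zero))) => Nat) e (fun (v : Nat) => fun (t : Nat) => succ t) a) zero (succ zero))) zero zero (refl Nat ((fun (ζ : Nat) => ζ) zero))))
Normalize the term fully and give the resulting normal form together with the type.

reduced normal form:
  refl Nat zero
type:
  Eq Nat zero zero
observation: 2 normal-order steps separate the term from its normal form.


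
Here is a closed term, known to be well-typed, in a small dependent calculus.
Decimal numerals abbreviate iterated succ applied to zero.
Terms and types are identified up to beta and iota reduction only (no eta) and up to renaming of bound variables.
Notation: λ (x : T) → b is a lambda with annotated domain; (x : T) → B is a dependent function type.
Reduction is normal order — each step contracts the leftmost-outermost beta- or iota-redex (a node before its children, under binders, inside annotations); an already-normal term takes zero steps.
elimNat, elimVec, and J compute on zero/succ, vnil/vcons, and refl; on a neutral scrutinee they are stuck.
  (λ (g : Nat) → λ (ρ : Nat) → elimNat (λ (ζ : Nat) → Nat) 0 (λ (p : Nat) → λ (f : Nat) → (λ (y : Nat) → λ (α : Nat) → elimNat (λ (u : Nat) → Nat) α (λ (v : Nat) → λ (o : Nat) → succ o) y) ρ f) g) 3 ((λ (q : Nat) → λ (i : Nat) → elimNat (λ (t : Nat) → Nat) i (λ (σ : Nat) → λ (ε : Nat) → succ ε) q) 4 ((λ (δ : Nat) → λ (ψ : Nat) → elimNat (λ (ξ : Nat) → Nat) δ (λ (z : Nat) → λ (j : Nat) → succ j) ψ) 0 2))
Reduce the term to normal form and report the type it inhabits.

resulting normal form:
  18
the term's type:
  Nat
observation: contracting a beta-redex first, the term normalizes in 147 steps.


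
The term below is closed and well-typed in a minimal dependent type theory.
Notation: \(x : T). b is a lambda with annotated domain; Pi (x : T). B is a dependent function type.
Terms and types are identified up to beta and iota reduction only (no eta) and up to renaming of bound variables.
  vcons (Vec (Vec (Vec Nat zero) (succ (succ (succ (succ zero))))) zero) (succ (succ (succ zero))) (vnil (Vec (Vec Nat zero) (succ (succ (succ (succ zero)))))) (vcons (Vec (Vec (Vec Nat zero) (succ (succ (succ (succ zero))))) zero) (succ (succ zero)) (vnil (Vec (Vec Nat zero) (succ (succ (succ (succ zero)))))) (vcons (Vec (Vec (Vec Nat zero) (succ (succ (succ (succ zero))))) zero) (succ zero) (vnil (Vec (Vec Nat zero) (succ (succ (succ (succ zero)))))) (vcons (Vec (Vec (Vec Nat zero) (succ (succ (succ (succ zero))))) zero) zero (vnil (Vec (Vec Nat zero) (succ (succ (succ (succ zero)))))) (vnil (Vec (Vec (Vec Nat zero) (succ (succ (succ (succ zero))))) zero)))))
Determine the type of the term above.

inferred type:
  Vec (Vec (Vec (Vec Nat zero) (succ (succ (succ (succ zero))))) zero) (succ (succ (succ (succ zero))))


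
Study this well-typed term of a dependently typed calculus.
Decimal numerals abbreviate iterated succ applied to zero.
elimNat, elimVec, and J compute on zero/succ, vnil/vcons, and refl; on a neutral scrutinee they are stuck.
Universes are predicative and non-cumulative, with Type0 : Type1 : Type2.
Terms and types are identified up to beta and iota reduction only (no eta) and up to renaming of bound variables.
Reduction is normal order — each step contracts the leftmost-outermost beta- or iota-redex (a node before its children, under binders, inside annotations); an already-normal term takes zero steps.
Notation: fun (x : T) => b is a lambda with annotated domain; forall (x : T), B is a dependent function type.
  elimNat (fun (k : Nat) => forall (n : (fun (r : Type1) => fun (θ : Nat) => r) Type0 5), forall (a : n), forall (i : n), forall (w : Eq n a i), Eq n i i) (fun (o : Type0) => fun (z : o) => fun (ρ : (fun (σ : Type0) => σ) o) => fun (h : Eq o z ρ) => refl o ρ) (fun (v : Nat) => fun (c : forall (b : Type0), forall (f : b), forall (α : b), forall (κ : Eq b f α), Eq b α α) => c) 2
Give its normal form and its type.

resulting normal form:
  fun (k : Type0) => fun (n : k) => fun (r : k) => fun (θ : Eq k n r) => refl k r
type:
  forall (k : Type0), forall (n : k), forall (r : k), forall (θ : Eq k n r), Eq k r r


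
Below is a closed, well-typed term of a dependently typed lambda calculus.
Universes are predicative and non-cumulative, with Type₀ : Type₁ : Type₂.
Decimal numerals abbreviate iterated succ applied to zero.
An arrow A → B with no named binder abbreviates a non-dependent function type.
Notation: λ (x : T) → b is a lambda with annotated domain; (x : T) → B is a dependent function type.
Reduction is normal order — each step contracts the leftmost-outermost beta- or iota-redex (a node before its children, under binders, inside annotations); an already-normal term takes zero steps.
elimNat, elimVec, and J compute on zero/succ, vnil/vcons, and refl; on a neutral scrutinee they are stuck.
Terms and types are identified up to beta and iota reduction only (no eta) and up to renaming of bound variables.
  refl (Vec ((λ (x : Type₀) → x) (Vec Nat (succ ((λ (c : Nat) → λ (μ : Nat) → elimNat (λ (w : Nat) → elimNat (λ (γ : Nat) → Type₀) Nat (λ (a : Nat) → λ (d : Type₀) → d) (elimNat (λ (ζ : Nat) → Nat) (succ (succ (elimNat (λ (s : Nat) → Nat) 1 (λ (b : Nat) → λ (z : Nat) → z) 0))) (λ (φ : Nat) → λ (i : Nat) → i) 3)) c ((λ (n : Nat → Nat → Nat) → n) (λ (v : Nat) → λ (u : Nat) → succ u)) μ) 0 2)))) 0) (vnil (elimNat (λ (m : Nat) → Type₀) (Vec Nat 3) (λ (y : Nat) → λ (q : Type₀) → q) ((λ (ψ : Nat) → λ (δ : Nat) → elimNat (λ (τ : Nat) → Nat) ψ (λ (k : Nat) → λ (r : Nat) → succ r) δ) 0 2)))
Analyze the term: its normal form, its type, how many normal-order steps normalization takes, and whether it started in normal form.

reduced normal form:
  refl (Vec (Vec Nat 3) 0) (vnil (Vec Nat 3))
type:
  Eq (Vec (Vec Nat 3) 0) (vnil (Vec Nat 3)) (vnil (Vec Nat 3))
steps to reach normal form (normal order): 28
already normal: no
first redex: a beta-redex


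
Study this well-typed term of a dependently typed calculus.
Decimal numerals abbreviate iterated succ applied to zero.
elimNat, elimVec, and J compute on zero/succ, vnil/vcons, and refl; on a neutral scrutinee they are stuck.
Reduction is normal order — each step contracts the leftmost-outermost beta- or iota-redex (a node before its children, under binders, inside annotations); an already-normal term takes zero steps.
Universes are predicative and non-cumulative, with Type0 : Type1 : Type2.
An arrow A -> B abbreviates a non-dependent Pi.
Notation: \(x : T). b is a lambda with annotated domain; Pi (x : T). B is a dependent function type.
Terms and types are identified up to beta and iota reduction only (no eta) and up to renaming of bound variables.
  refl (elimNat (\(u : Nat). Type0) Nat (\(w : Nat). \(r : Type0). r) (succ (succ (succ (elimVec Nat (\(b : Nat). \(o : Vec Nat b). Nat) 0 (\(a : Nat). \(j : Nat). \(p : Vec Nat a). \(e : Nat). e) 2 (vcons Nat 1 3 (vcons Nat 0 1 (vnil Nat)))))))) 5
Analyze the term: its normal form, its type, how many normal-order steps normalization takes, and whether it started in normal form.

reduced normal form:
  refl Nat 5
inferred type:
  Eq Nat 5 5
normal-order step count: 21
already normal: no
first redex: an elimNat iota-redex


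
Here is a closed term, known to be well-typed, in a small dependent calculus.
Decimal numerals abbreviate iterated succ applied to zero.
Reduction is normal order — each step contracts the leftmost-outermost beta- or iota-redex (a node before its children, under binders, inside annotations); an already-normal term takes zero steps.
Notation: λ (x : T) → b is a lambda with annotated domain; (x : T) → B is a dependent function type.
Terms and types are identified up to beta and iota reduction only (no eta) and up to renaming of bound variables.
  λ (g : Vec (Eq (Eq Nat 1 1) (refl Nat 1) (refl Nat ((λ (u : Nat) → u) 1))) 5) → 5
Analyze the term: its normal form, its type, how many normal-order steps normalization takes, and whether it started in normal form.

normal form:
  λ (g : Vec (Eq (Eq Nat 1 1) (refl Nat 1) (refl Nat 1)) 5) → 5
inferred type:
  (g : Vec (Eq (Eq Nat 1 1) (refl Nat 1) (refl Nat 1)) 5) → Nat
steps to reach normal form (normal order): 1
already normal: no
first redex: a beta-redex


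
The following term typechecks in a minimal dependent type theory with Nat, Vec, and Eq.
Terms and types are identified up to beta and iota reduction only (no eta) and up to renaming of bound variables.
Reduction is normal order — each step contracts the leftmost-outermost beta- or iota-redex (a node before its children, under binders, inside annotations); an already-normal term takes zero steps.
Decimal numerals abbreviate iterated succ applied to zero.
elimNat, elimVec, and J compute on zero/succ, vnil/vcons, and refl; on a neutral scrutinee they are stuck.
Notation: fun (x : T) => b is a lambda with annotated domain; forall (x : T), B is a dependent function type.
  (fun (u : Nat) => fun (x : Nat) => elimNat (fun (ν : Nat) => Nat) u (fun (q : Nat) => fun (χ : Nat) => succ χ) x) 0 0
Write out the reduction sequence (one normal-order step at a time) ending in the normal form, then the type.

normal-order reduction sequence:
  (fun (u : Nat) => fun (x : Nat) => elimNat (fun (ν : Nat) => Nat) u (fun (q : Nat) => fun (χ : Nat) => succ χ) x) 0 0
  ~> (fun (u : Nat) => elimNat (fun (x : Nat) => Nat) 0 (fun (ν : Nat) => fun (q : Nat) => succ q) u) 0
  ~> elimNat (fun (u : Nat) => Nat) 0 (fun (x : Nat) => fun (ν : Nat) => succ ν) 0
  ~> 0
inferred type:
  Nat


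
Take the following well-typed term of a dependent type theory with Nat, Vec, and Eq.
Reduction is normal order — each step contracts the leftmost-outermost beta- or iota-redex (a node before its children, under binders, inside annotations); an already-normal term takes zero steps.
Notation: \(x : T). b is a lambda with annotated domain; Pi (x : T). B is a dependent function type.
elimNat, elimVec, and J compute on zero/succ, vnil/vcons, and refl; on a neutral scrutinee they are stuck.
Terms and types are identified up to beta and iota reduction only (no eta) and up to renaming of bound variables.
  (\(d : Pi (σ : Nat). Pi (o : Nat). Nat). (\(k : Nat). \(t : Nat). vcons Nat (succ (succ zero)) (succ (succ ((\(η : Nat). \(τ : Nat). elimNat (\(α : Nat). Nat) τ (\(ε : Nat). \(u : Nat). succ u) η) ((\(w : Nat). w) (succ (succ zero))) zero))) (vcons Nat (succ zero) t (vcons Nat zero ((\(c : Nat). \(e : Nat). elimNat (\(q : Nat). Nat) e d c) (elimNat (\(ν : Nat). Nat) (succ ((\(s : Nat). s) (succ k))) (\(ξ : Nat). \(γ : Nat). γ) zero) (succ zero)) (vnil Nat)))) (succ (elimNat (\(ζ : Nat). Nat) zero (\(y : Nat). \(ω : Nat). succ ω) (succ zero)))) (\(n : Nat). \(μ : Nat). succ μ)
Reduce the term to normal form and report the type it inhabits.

normal form:
  \(d : Nat). vcons Nat (succ (succ zero)) (succ (succ (succ (succ zero)))) (vcons Nat (succ zero) d (vcons Nat zero (succ (succ (succ (succ (succ zero))))) (vnil Nat)))
type:
  Pi (d : Nat). Vec Nat (succ (succ (succ zero)))
observation: the term reaches its normal form after 33 normal-order steps.


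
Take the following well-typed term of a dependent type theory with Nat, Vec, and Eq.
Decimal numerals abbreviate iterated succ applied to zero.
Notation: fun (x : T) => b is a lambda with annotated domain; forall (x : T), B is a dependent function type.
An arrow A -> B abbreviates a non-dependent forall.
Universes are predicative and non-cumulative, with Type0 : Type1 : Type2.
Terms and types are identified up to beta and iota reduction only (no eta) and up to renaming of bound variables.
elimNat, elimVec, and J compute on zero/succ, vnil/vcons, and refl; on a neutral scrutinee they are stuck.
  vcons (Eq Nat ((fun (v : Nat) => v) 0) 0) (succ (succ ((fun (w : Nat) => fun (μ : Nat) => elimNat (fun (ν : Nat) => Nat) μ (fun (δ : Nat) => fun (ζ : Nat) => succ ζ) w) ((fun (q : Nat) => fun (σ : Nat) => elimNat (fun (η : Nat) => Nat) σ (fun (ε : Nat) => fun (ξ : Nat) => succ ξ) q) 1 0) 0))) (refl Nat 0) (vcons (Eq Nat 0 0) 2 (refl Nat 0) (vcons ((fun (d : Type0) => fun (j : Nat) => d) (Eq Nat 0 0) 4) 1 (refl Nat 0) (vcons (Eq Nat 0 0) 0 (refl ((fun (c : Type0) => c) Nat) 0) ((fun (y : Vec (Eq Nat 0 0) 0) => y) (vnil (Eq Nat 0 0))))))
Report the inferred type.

the term's type:
  Vec (Eq Nat 0 0) 4


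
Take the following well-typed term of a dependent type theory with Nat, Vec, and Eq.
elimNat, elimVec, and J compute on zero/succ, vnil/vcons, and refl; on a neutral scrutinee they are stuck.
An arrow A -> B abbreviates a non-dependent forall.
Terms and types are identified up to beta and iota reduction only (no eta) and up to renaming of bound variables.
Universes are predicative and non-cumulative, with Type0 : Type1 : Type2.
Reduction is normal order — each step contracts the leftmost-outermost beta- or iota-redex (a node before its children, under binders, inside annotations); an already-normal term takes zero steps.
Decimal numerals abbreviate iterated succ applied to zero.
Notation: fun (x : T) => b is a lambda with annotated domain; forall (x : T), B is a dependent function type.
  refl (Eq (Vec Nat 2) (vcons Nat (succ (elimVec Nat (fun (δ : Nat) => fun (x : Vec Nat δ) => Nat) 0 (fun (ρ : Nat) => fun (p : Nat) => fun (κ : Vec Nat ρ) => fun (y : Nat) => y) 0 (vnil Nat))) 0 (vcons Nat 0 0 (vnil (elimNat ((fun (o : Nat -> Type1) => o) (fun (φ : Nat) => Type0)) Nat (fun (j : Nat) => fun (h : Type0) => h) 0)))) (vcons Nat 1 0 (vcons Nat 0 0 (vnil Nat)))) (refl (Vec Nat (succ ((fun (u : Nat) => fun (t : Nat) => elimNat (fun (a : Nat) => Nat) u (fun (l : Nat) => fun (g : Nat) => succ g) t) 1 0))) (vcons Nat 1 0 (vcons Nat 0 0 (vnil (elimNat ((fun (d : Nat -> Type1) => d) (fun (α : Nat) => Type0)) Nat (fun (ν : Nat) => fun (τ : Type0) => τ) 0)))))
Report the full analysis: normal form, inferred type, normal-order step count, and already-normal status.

resulting normal form:
  refl (Eq (Vec Nat 2) (vcons Nat 1 0 (vcons Nat 0 0 (vnil Nat))) (vcons Nat 1 0 (vcons Nat 0 0 (vnil Nat)))) (refl (Vec Nat 2) (vcons Nat 1 0 (vcons Nat 0 0 (vnil Nat))))
type:
  Eq (Eq (Vec Nat 2) (vcons Nat 1 0 (vcons Nat 0 0 (vnil Nat))) (vcons Nat 1 0 (vcons Nat 0 0 (vnil Nat)))) (refl (Vec Nat 2) (vcons Nat 1 0 (vcons Nat 0 0 (vnil Nat)))) (refl (Vec Nat 2) (vcons Nat 1 0 (vcons Nat 0 0 (vnil Nat))))
steps to reach normal form (normal order): 6
already normal: no
first redex: an elimVec iota-redex


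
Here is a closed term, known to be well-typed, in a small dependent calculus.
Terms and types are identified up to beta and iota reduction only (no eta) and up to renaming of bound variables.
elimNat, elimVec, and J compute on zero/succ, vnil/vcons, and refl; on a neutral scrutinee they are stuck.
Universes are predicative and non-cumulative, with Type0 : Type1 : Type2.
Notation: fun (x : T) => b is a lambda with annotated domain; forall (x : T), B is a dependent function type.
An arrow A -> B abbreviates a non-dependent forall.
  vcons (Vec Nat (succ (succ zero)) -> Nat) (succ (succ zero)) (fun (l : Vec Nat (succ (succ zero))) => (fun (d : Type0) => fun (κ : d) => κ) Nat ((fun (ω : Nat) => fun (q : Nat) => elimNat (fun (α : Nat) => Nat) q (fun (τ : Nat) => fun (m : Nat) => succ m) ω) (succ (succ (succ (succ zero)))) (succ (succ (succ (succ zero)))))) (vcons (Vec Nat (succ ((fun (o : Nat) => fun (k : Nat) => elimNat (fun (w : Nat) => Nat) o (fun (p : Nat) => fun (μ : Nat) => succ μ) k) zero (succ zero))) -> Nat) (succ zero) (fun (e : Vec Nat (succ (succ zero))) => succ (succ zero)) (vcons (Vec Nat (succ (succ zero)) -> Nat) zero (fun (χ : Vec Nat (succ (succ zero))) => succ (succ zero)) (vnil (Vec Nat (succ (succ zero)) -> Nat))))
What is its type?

the term's type:
  Vec (Vec Nat (succ (succ zero)) -> Nat) (succ (succ (succ zero)))


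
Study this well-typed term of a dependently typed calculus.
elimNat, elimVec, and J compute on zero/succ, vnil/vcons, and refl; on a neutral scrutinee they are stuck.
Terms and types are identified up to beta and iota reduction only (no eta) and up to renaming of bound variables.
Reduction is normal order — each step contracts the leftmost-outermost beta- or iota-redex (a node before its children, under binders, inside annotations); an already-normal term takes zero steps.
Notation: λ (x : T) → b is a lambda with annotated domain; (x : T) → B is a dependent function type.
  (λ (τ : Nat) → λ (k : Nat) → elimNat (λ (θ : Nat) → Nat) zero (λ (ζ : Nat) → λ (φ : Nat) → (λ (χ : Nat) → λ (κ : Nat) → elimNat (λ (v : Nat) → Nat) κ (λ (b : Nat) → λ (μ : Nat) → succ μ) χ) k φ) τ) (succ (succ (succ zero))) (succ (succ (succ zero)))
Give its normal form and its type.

resulting normal form:
  succ (succ (succ (succ (succ (succ (succ (succ (succ zero))))))))
type:
  Nat
observation: the term reaches its normal form after 48 normal-order steps.


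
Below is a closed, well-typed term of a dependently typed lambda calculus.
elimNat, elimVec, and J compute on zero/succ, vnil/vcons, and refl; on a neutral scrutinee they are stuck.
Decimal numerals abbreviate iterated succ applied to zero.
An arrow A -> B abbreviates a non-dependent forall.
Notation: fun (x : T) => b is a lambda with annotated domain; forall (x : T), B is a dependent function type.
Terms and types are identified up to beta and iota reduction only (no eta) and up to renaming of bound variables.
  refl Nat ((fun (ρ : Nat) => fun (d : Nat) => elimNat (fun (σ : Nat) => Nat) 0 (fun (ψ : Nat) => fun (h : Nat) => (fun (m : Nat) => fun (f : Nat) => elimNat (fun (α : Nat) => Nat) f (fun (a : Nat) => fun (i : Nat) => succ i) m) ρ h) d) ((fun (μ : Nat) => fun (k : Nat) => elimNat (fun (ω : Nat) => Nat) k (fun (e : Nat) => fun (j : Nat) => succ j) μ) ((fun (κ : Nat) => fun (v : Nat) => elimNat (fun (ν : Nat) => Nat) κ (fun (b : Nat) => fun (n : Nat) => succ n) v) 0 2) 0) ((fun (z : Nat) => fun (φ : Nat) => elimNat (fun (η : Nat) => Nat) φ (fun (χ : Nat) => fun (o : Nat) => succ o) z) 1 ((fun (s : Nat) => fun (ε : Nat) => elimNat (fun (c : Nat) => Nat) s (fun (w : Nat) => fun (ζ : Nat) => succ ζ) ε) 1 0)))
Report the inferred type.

inferred type:
  Eq Nat 4 4
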